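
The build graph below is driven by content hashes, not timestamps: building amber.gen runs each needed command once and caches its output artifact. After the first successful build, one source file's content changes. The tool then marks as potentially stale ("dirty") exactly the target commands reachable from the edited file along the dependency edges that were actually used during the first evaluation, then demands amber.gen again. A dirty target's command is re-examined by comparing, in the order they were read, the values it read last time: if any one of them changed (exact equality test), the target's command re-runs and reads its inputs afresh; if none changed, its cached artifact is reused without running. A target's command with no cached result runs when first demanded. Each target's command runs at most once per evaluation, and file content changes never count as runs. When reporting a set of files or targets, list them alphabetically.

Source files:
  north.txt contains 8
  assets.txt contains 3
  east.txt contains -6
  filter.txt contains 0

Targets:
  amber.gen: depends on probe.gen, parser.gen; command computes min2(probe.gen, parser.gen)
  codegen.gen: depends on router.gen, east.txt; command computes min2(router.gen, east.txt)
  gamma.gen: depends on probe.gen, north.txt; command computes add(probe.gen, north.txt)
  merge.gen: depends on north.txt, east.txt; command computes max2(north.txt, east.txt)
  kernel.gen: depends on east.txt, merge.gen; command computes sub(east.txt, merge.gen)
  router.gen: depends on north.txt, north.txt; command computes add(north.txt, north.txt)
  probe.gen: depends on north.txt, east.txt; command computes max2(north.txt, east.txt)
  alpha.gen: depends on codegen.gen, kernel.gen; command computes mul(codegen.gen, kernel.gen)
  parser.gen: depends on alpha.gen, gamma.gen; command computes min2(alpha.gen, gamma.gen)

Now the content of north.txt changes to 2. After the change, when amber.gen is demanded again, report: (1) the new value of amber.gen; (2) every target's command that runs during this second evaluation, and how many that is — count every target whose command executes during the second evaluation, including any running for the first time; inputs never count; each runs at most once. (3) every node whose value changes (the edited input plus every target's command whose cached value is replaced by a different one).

amber.gen now evaluates to 2.
Run set: alpha.gen, amber.gen, codegen.gen, gamma.gen, kernel.gen, merge.gen, parser.gen, probe.gen, router.gen (9 run).
Changed values: alpha.gen, amber.gen, gamma.gen, kernel.gen, merge.gen, north.txt, parser.gen, probe.gen, router.gen.

Initial pass — values computed on the first demand:
  merge.gen = max2(8, -6) = 8
  kernel.gen = sub(-6, 8) = -14
  probe.gen = max2(8, -6) = 8
  gamma.gen = add(8, 8) = 16
  router.gen = add(8, 8) = 16
  codegen.gen = min2(16, -6) = -6
  alpha.gen = mul(-6, -14) = 84
  parser.gen = min2(84, 16) = 16
  amber.gen = min2(8, 16) = 8

Second demand — change propagation:
  merge.gen: re-runs because north.txt 8->2; new result 2.
  kernel.gen: re-runs because merge.gen 8->2; new result -8.
  probe.gen: re-runs because north.txt 8->2; new result 2.
  gamma.gen: re-runs because probe.gen 8->2; north.txt 8->2; new result 4.
  router.gen: re-runs because north.txt 8->2; north.txt 8->2; new result 4.
  codegen.gen: re-runs because router.gen 16->4; new result -6 (unchanged).
  alpha.gen: re-runs because kernel.gen -14->-8; new result 48.
  parser.gen: re-runs because alpha.gen 84->48; gamma.gen 16->4; new result 4.
  amber.gen: re-runs because probe.gen 8->2; parser.gen 16->4; new result 2.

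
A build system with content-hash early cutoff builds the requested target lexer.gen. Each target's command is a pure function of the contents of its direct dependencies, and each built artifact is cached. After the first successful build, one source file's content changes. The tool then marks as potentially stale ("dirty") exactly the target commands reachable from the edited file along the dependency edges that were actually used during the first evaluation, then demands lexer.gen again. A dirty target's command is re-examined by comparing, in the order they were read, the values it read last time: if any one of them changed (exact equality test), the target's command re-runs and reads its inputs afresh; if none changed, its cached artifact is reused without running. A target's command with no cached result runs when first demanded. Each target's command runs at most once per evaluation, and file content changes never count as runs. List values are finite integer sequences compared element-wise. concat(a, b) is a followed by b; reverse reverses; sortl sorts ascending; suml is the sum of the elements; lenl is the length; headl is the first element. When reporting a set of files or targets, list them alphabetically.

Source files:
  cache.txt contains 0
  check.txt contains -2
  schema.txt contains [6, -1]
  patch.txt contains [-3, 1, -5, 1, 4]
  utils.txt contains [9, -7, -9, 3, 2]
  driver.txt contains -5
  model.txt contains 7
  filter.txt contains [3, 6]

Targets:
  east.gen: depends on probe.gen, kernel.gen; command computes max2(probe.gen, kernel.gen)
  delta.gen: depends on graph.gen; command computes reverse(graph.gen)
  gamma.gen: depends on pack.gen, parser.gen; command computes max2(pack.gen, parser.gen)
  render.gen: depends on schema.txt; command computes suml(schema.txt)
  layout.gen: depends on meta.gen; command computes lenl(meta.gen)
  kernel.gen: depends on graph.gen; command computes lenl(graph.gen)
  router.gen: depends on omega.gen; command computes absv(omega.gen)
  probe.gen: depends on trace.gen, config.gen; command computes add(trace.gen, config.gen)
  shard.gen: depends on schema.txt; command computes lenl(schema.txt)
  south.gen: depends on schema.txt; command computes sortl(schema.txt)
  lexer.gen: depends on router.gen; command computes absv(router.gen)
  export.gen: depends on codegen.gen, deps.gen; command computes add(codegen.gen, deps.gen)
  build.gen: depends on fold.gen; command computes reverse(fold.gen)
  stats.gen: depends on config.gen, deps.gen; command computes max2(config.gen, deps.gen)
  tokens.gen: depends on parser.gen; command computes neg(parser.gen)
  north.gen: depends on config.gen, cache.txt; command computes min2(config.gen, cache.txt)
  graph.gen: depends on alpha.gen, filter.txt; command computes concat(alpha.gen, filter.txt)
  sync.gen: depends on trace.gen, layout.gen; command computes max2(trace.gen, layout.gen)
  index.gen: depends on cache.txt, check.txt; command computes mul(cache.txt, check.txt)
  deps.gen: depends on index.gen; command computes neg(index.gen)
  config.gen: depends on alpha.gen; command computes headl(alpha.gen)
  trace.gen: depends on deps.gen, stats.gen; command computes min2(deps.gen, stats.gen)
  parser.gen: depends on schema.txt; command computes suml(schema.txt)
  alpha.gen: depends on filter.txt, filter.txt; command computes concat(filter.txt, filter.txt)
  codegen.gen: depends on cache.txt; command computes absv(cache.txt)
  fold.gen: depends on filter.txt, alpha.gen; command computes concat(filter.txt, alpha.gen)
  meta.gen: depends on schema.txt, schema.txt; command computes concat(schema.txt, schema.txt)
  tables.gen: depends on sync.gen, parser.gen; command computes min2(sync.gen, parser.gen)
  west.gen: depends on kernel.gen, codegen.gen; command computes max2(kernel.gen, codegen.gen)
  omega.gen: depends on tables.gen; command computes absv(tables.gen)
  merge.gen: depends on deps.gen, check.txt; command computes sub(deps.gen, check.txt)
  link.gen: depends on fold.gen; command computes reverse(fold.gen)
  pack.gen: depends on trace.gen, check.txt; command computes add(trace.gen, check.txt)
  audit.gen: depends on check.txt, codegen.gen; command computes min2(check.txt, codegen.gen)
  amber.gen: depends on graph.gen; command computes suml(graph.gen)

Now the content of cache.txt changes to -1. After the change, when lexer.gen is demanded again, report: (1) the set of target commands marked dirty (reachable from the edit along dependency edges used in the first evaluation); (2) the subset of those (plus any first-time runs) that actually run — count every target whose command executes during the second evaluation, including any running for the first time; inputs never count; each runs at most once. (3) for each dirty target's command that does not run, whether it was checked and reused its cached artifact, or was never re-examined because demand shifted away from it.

First evaluation (everything demanded from the output):
  alpha.gen = concat([3, 6], [3, 6]) = [3, 6, 3, 6]
  config.gen = headl([3, 6, 3, 6]) = 3
  index.gen = mul(0, -2) = 0
  deps.gen = neg(0) = 0
  meta.gen = concat([6, -1], [6, -1]) = [6, -1, 6, -1]
  layout.gen = lenl([6, -1, 6, -1]) = 4
  parser.gen = suml([6, -1]) = 5
  stats.gen = max2(3, 0) = 3
  trace.gen = min2(0, 3) = 0
  sync.gen = max2(0, 4) = 4
  tables.gen = min2(4, 5) = 4
  omega.gen = absv(4) = 4
  router.gen = absv(4) = 4
  lexer.gen = absv(4) = 4

Propagation after the edit:
  index.gen: runs — cache.txt 0->-1; result 2.
  deps.gen: runs — index.gen 0->2; result -2.
  stats.gen: runs — deps.gen 0->-2; result 3 (same value as before).
  trace.gen: runs — deps.gen 0->-2; result -2.
  sync.gen: runs — trace.gen 0->-2; result 4 (same value as before).
  tables.gen: checked — values it read are unchanged (sync.gen unchanged, parser.gen unchanged); reused cached 4 without running.
  omega.gen: checked — values it read are unchanged (tables.gen unchanged); reused cached 4 without running.
  router.gen: checked — values it read are unchanged (omega.gen unchanged); reused cached 4 without running.
  lexer.gen: checked — values it read are unchanged (router.gen unchanged); reused cached 4 without running.

Key observation: the cutoff stops propagation at tables.gen — its inputs' values are unchanged, so it reuses its cache.

Marked dirty: deps.gen, index.gen, lexer.gen, omega.gen, router.gen, stats.gen, sync.gen, tables.gen, trace.gen.
Target commands that run: deps.gen, index.gen, stats.gen, sync.gen, trace.gen — 5 in total.
Checked but reused from cache: lexer.gen, omega.gen, router.gen, tables.gen.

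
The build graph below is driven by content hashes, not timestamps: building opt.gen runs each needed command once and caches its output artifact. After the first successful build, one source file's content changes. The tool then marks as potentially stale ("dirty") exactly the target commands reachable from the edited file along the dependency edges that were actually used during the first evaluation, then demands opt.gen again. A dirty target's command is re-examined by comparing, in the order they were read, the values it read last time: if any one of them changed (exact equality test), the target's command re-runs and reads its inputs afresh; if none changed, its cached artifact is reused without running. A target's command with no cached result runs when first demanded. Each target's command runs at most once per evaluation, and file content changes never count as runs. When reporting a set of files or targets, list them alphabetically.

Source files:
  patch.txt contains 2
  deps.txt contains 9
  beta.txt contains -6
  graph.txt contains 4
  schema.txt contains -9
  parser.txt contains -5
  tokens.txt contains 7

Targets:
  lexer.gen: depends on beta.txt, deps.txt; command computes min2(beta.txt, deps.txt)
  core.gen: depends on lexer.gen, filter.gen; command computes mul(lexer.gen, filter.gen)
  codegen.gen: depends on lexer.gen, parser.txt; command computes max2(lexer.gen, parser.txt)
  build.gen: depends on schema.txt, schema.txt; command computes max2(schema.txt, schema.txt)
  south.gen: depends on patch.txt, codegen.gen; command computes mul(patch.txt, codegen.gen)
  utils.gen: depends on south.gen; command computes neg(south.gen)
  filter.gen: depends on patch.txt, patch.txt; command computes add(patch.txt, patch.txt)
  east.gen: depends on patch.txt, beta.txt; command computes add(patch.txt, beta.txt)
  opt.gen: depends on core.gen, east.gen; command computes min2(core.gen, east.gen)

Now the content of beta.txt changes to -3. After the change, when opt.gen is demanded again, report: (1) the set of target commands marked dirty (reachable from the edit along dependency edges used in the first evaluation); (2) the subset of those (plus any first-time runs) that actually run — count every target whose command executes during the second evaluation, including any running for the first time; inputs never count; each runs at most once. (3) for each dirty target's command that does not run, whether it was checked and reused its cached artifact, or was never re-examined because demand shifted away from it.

Dirty set: core.gen, east.gen, lexer.gen, opt.gen.
Run set: core.gen, east.gen, lexer.gen, opt.gen (4 run).
All dirty target commands ended up running.

Initial pass — values computed on the first demand:
  east.gen = add(2, -6) = -4
  filter.gen = add(2, 2) = 4
  lexer.gen = min2(-6, 9) = -6
  core.gen = mul(-6, 4) = -24
  opt.gen = min2(-24, -4) = -24

Second demand — change propagation:
  east.gen: re-runs because beta.txt -6->-3; new result -1.
  lexer.gen: re-runs because beta.txt -6->-3; new result -3.
  core.gen: re-runs because lexer.gen -6->-3; new result -12.
  opt.gen: re-runs because core.gen -24->-12; east.gen -4->-1; new result -12.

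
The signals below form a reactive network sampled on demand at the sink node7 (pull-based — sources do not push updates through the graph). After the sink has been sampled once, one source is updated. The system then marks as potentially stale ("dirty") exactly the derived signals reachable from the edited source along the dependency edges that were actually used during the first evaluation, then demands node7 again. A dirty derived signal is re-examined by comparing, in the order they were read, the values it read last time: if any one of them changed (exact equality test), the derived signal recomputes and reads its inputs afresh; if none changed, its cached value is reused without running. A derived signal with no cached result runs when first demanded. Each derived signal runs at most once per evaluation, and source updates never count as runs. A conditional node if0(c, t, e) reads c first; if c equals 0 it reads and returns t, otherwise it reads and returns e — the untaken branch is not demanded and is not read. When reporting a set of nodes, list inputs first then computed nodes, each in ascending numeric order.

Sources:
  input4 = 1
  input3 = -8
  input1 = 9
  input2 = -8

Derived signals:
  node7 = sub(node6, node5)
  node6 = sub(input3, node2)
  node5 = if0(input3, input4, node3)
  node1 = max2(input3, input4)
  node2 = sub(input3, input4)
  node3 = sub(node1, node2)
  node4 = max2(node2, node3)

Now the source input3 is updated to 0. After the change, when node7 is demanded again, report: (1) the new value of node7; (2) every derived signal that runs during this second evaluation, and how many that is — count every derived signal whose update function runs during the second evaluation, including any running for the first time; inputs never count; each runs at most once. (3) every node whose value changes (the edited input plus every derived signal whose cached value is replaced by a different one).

node7 now evaluates to 0.
Run set: node2, node5, node6, node7 (4 run).
Changed values: input3, node2, node5, node7.
The important point: the flipped condition redirects demand; node1, node3 are left stale, never re-checked.

Initial pass — values computed on the first demand:
  node1 = max2(-8, 1) = 1
  node2 = sub(-8, 1) = -9
  node3 = sub(1, -9) = 10
  node5 = if0(input3=-8 -> else branch node3) = 10
  node6 = sub(-8, -9) = 1
  node7 = sub(1, 10) = -9

Second demand — change propagation:
  node1: dirty yet unreached — the second evaluation never asks for it.
  node2: re-runs because input3 -8->0; new result -1.
  node3: dirty yet unreached — the second evaluation never asks for it.
  node5: re-runs because input3 -8->0; new result 1.
  node6: re-runs because input3 -8->0; node2 -9->-1; new result 1 (unchanged).
  node7: re-runs because node5 10->1; new result 0.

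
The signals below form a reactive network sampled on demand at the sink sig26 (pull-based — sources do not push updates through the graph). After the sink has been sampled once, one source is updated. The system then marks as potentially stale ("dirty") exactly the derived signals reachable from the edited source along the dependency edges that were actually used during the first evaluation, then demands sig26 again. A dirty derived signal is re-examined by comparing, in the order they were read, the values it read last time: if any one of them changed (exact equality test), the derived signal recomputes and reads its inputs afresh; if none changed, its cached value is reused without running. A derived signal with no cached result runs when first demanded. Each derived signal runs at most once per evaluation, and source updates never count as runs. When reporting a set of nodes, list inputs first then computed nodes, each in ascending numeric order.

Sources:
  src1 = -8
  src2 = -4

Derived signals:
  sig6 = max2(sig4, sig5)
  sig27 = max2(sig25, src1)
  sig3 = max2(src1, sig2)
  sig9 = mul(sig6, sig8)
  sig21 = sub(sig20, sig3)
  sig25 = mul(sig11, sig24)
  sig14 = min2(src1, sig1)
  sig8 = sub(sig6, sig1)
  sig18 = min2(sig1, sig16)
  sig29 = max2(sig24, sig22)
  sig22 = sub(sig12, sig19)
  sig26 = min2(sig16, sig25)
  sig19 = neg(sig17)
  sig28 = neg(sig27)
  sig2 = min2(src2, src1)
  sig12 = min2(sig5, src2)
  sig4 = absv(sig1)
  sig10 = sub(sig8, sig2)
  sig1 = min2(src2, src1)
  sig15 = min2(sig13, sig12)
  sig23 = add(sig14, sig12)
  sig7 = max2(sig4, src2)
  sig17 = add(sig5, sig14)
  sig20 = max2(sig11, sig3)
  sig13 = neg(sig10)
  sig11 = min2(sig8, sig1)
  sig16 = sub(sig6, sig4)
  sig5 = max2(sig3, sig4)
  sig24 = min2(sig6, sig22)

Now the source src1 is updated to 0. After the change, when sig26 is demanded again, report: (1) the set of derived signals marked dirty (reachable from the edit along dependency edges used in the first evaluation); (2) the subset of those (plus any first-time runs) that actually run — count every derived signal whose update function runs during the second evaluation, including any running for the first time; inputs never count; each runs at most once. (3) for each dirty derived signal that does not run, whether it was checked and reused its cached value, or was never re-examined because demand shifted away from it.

Dirty set: sig1, sig2, sig3, sig4, sig5, sig6, sig8, sig11, sig12, sig14, sig16, sig17, sig19, sig22, sig24, sig25, sig26.
Run set: sig1, sig2, sig3, sig4, sig5, sig6, sig8, sig11, sig12, sig14, sig16, sig17, sig24, sig25, sig26 (15 run).
Re-examined without running (cache reused): sig19, sig22.
The important point: at sig19 every value read last time is unchanged, so the dirty flag clears without a run.

Initial pass — values computed on the first demand:
  sig1 = min2(-4, -8) = -8
  sig2 = min2(-4, -8) = -8
  sig3 = max2(-8, -8) = -8
  sig4 = absv(-8) = 8
  sig5 = max2(-8, 8) = 8
  sig6 = max2(8, 8) = 8
  sig8 = sub(8, -8) = 16
  sig11 = min2(16, -8) = -8
  sig12 = min2(8, -4) = -4
  sig14 = min2(-8, -8) = -8
  sig16 = sub(8, 8) = 0
  sig17 = add(8, -8) = 0
  sig19 = neg(0) = 0
  sig22 = sub(-4, 0) = -4
  sig24 = min2(8, -4) = -4
  sig25 = mul(-8, -4) = 32
  sig26 = min2(0, 32) = 0

Second demand — change propagation:
  sig1: re-runs because src1 -8->0; new result -4.
  sig2: re-runs because src1 -8->0; new result -4.
  sig3: re-runs because src1 -8->0; sig2 -8->-4; new result 0.
  sig4: re-runs because sig1 -8->-4; new result 4.
  sig5: re-runs because sig3 -8->0; sig4 8->4; new result 4.
  sig6: re-runs because sig4 8->4; sig5 8->4; new result 4.
  sig8: re-runs because sig6 8->4; sig1 -8->-4; new result 8.
  sig11: re-runs because sig8 16->8; sig1 -8->-4; new result -4.
  sig12: re-runs because sig5 8->4; new result -4 (unchanged).
  sig14: re-runs because src1 -8->0; sig1 -8->-4; new result -4.
  sig16: re-runs because sig6 8->4; sig4 8->4; new result 0 (unchanged).
  sig17: re-runs because sig5 8->4; sig14 -8->-4; new result 0 (unchanged).
  sig19: re-examined; everything it read last time is the same (sig17 unchanged) — cache 0 kept, no run.
  sig22: re-examined; everything it read last time is the same (sig12 unchanged, sig19 unchanged) — cache -4 kept, no run.
  sig24: re-runs because sig6 8->4; new result -4 (unchanged).
  sig25: re-runs because sig11 -8->-4; new result 16.
  sig26: re-runs because sig25 32->16; new result 0 (unchanged).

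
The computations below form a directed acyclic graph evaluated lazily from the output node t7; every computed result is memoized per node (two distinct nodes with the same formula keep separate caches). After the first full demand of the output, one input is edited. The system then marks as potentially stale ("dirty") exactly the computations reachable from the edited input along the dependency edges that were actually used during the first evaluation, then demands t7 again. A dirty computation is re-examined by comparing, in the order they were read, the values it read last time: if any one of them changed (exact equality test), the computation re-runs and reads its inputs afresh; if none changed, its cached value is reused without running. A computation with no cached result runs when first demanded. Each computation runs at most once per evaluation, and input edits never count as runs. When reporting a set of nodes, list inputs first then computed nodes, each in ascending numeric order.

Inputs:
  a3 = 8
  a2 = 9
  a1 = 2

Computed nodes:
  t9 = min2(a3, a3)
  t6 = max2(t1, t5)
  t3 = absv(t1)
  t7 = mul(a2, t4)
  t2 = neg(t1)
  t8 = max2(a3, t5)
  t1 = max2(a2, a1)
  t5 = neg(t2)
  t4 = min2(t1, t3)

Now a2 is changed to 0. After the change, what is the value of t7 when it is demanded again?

First demand of the output computes:
  t1 = max2(9, 2) = 9
  t3 = absv(9) = 9
  t4 = min2(9, 9) = 9
  t7 = mul(9, 9) = 81

After the edit, cleaning proceeds:
  t1: a read changed (a2 9->0) — executes, giving 2.
  t3: a read changed (t1 9->2) — executes, giving 2.
  t4: a read changed (t1 9->2; t3 9->2) — executes, giving 2.
  t7: a read changed (a2 9->0; t4 9->2) — executes, giving 0.

Demanding t7 again yields 0.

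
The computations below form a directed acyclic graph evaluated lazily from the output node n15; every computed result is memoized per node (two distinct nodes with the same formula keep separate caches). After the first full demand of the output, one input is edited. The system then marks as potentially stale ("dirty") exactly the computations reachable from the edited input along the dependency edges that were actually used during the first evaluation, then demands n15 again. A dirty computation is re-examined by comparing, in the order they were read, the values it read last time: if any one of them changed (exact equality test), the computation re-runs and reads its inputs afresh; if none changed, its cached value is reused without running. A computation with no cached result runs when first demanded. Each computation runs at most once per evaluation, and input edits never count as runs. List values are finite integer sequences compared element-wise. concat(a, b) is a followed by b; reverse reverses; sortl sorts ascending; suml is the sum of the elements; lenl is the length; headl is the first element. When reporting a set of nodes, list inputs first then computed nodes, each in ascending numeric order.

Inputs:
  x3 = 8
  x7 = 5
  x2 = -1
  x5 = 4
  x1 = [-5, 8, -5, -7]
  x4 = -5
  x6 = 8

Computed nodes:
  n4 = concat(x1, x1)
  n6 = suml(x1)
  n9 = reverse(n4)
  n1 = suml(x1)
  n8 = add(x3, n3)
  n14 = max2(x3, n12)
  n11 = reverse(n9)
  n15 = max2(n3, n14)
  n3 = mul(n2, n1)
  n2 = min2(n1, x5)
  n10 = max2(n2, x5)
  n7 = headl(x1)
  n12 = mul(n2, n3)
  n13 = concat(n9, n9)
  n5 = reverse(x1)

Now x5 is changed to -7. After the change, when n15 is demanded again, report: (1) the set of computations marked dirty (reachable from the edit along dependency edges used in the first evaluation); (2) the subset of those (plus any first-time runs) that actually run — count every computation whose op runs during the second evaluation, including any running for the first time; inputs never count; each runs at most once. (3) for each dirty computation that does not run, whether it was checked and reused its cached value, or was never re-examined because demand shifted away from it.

The edit dirties: n2, n3, n12, n14, n15.
1 computations run: n2.
Cache hits after checking: n3, n12, n14, n15.
Note the absorption at n2: it re-runs yet its value is the same, leaving the output's value untouched.

First demand of the output computes:
  n1 = suml([-5, 8, -5, -7]) = -9
  n2 = min2(-9, 4) = -9
  n3 = mul(-9, -9) = 81
  n12 = mul(-9, 81) = -729
  n14 = max2(8, -729) = 8
  n15 = max2(81, 8) = 81

After the edit, cleaning proceeds:
  n2: a read changed (x5 4->-7) — executes, giving -9 — identical to its old value.
  n3: dirty, but its reads are unchanged (n2 unchanged, n1 unchanged); cached 81 stands.
  n12: dirty, but its reads are unchanged (n2 unchanged, n3 unchanged); cached -729 stands.
  n14: dirty, but its reads are unchanged (x3 unchanged, n12 unchanged); cached 8 stands.
  n15: dirty, but its reads are unchanged (n3 unchanged, n14 unchanged); cached 81 stands.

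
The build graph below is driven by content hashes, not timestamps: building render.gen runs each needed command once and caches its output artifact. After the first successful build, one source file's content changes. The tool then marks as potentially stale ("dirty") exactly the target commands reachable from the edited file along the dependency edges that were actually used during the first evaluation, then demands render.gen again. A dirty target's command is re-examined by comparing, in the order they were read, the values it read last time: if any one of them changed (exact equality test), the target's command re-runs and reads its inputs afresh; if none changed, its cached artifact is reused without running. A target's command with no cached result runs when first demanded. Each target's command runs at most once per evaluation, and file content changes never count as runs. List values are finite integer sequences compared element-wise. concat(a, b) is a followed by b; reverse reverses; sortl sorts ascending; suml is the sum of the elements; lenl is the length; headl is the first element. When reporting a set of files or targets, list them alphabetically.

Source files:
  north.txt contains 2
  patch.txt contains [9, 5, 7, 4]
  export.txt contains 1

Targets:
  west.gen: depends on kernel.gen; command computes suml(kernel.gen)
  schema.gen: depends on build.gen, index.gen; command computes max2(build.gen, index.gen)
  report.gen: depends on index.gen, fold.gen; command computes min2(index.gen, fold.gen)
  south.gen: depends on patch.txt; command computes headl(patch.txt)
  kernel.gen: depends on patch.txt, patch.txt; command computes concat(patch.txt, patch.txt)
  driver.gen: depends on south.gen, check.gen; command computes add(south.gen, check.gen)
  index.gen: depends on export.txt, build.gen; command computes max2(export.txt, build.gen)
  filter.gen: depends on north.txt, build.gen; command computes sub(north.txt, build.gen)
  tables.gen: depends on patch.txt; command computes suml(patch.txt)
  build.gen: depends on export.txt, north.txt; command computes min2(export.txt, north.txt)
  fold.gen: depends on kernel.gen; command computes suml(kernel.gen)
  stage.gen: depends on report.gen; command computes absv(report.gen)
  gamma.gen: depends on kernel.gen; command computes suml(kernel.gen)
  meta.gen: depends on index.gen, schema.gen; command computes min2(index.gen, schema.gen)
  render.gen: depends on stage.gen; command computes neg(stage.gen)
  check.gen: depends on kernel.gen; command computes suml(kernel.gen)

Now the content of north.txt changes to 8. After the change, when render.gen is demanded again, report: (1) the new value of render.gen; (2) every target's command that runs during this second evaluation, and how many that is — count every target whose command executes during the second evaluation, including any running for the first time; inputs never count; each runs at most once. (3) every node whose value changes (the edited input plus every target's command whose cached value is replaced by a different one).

Initial pass — values computed on the first demand:
  build.gen = min2(1, 2) = 1
  index.gen = max2(1, 1) = 1
  kernel.gen = concat([9, 5, 7, 4], [9, 5, 7, 4]) = [9, 5, 7, 4, 9, 5, 7, 4]
  fold.gen = suml([9, 5, 7, 4, 9, 5, 7, 4]) = 50
  report.gen = min2(1, 50) = 1
  stage.gen = absv(1) = 1
  render.gen = neg(1) = -1

Second demand — change propagation:
  build.gen: re-runs because north.txt 2->8; new result 1 (unchanged).
  index.gen: re-examined; everything it read last time is the same (export.txt unchanged, build.gen unchanged) — cache 1 kept, no run.
  report.gen: re-examined; everything it read last time is the same (index.gen unchanged, fold.gen unchanged) — cache 1 kept, no run.
  stage.gen: re-examined; everything it read last time is the same (report.gen unchanged) — cache 1 kept, no run.
  render.gen: re-examined; everything it read last time is the same (stage.gen unchanged) — cache -1 kept, no run.

The important point: build.gen recomputes to an identical value, and the output ends up unchanged.

render.gen now evaluates to -1.
Run set: build.gen (1 run).
Changed values: north.txt.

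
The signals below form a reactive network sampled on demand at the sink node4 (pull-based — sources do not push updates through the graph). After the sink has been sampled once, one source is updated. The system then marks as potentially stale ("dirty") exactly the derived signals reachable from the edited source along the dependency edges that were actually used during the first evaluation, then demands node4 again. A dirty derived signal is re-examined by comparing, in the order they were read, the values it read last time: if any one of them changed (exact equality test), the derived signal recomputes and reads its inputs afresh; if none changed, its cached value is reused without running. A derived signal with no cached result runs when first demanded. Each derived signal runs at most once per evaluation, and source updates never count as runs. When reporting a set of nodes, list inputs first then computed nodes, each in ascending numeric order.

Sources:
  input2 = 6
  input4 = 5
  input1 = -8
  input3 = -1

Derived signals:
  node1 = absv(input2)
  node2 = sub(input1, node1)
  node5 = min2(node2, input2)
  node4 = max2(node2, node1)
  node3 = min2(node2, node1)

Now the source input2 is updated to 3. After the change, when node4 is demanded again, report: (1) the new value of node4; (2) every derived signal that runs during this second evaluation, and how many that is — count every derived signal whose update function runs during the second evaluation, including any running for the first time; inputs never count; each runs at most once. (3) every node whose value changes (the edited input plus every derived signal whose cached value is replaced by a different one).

Initial pass — values computed on the first demand:
  node1 = absv(6) = 6
  node2 = sub(-8, 6) = -14
  node4 = max2(-14, 6) = 6

Second demand — change propagation:
  node1: re-runs because input2 6->3; new result 3.
  node2: re-runs because node1 6->3; new result -11.
  node4: re-runs because node2 -14->-11; node1 6->3; new result 3.

node4 now evaluates to 3.
Run set: node1, node2, node4 (3 run).
Changed values: input2, node1, node2, node4.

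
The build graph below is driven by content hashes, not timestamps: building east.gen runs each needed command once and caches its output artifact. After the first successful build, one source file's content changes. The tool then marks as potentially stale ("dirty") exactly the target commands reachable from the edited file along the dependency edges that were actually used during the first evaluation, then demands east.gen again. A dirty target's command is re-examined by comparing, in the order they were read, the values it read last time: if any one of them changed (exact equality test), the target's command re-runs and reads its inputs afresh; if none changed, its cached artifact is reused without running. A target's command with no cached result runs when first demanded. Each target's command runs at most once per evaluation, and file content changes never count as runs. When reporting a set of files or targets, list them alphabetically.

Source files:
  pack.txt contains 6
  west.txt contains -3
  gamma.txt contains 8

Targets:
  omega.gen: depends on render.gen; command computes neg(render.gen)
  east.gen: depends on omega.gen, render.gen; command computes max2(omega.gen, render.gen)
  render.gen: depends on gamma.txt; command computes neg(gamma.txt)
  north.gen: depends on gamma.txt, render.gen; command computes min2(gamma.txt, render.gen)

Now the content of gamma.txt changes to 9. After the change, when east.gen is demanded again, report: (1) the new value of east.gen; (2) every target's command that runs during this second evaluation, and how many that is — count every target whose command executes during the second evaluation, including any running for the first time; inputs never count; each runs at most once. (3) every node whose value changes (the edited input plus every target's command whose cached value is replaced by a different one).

Initial pass — values computed on the first demand:
  render.gen = neg(8) = -8
  omega.gen = neg(-8) = 8
  east.gen = max2(8, -8) = 8

Second demand — change propagation:
  render.gen: re-runs because gamma.txt 8->9; new result -9.
  omega.gen: re-runs because render.gen -8->-9; new result 9.
  east.gen: re-runs because omega.gen 8->9; render.gen -8->-9; new result 9.

east.gen now evaluates to 9.
Run set: east.gen, omega.gen, render.gen (3 run).
Changed values: east.gen, gamma.txt, omega.gen, render.gen.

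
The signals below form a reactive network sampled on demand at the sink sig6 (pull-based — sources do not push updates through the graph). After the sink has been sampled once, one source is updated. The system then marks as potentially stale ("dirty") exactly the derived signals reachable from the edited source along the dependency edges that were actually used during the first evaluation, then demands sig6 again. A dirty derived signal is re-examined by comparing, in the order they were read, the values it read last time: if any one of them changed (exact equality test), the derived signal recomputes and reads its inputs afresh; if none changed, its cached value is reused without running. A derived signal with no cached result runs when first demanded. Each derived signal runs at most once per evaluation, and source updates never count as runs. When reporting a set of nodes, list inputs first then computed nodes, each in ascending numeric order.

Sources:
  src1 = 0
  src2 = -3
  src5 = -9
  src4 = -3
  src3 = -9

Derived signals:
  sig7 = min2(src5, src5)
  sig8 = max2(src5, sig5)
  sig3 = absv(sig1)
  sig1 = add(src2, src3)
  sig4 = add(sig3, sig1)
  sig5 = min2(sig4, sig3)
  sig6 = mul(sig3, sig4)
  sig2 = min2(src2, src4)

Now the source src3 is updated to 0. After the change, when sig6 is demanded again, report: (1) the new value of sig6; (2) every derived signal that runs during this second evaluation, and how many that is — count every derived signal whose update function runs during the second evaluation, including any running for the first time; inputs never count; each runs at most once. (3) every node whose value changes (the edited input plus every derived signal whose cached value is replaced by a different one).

sig6 now evaluates to 0.
Run set: sig1, sig3, sig4, sig6 (4 run).
Changed values: src3, sig1, sig3.

Initial pass — values computed on the first demand:
  sig1 = add(-3, -9) = -12
  sig3 = absv(-12) = 12
  sig4 = add(12, -12) = 0
  sig6 = mul(12, 0) = 0

Second demand — change propagation:
  sig1: re-runs because src3 -9->0; new result -3.
  sig3: re-runs because sig1 -12->-3; new result 3.
  sig4: re-runs because sig3 12->3; sig1 -12->-3; new result 0 (unchanged).
  sig6: re-runs because sig3 12->3; new result 0 (unchanged).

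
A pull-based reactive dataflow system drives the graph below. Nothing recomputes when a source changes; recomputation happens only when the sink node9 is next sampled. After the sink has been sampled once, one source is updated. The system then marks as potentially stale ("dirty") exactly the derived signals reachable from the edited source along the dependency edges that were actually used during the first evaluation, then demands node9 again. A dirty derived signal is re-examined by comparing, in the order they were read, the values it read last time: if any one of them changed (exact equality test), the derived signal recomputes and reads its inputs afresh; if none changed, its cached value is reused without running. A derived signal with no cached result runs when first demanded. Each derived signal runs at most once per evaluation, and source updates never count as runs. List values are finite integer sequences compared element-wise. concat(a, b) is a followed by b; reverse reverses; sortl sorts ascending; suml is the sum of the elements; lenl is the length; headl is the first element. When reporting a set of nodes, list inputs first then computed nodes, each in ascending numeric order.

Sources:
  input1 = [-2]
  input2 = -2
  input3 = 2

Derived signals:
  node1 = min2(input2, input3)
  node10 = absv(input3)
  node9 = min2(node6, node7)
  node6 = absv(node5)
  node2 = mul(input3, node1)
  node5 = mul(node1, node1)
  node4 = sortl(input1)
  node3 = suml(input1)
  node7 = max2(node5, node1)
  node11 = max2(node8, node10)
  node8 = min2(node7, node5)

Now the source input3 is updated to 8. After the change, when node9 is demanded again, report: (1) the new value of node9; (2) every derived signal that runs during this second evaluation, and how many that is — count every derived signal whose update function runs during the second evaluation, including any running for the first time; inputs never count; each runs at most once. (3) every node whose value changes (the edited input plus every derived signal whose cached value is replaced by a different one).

First evaluation (everything demanded from the output):
  node1 = min2(-2, 2) = -2
  node5 = mul(-2, -2) = 4
  node6 = absv(4) = 4
  node7 = max2(4, -2) = 4
  node9 = min2(4, 4) = 4

Propagation after the edit:
  node1: runs — input3 2->8; result -2 (same value as before).
  node5: checked — values it read are unchanged (node1 unchanged, node1 unchanged); reused cached 4 without running.
  node6: checked — values it read are unchanged (node5 unchanged); reused cached 4 without running.
  node7: checked — values it read are unchanged (node5 unchanged, node1 unchanged); reused cached 4 without running.
  node9: checked — values it read are unchanged (node6 unchanged, node7 unchanged); reused cached 4 without running.

Key observation: the change is absorbed at node1 — it re-runs but produces the same value, and the output's value is unchanged.

New value of node9: 4.
Derived signals that run: node1 — 1 in total.
Values that change: input3.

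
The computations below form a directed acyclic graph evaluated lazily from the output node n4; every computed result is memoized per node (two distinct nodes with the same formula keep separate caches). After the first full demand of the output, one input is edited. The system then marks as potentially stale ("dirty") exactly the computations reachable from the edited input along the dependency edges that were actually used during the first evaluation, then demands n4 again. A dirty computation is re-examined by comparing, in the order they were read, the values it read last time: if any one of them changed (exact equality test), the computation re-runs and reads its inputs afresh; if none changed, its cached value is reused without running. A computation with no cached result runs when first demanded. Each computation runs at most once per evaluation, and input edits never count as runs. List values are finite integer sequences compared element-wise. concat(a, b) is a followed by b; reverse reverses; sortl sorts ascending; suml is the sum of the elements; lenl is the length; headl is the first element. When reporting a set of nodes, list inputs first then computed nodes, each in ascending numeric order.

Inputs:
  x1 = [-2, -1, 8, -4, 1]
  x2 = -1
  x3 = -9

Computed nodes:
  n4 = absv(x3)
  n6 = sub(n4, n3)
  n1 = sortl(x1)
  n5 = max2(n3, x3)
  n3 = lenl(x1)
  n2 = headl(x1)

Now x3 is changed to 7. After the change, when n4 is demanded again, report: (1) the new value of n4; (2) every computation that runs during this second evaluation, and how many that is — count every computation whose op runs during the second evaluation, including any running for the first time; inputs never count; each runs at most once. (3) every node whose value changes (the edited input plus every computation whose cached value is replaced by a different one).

Demanding n4 again yields 7.
1 computations run: n4.
The nodes whose values change: x3, n4.

First demand of the output computes:
  n4 = absv(-9) = 9

After the edit, cleaning proceeds:
  n4: a read changed (x3 -9->7) — executes, giving 7.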